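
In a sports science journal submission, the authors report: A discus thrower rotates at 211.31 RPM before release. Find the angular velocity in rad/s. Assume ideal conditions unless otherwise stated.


omega = RPM * 2 * pi / 60
omega = 211.31 * 2 * 3.14159 / 60
omega = 1327.6999 / 60 = 22.1283 rad/s

22.1283 rad/s


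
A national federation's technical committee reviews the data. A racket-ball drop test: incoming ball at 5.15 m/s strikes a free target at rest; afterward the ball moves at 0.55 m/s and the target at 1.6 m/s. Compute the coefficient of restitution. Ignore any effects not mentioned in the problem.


e = (v2_after - v1_after) / (v1_before - v2_before)
Numerator = 1.6 - 0.55 = 1.05
Denominator = 5.15 - 0 = 5.15
e = 1.05 / 5.15 = 0.2039

0.2039


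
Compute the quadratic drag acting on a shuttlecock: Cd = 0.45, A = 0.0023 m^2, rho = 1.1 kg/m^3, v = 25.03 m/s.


Fd = 0.5 * Cd * rho * A * v^2
Fd = 0.5 * 0.45 * 1.1 * 0.0023 * 25.03^2
v^2 = 626.5009
Fd = 0.5 * 0.45 * 1.1 * 0.0023 * 626.5009 = 0.3566 N

0.3566 N


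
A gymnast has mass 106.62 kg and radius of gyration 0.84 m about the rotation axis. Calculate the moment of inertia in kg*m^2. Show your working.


I = m * k^2
I = 106.62 * 0.84^2
I = 106.62 * 0.7056 = 75.2311 kg*m^2

75.2311 kg*m^2


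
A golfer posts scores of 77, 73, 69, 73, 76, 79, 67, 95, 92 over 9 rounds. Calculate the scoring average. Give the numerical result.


Average = sum / n
Sum = 701
Average = 701 / 9 = 77.8889

77.8889


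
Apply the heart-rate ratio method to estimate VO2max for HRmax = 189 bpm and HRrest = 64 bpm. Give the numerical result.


VO2max = 15.3 * HRmax / HRrest
VO2max = 15.3 * 189 / 64
VO2max = 2891.7 / 64 = 45.1828 mL/kg/min

45.1828 mL/kg/min


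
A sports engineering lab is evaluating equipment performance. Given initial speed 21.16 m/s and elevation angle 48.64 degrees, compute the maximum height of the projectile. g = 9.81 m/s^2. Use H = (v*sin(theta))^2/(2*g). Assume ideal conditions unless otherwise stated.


H = (v*sin(theta))^2 / (2*g)
vy = v*sin(theta) = 21.16 * sin(48.64 deg) = 15.8821 m/s
H = vy^2 / (2*g) = 252.2416 / (2*9.81)
H = 252.2416 / 19.62 = 12.8564 m

12.8564 m


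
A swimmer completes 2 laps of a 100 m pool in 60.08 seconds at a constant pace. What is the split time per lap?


Split time = total_time / n_laps = 60.08 / 2
Split time = 30.04 s per lap

30.04 s


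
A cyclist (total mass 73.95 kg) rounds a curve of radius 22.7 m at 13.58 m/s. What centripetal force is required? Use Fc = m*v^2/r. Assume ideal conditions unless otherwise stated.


Fc = m * v^2 / r
v^2 = 13.58^2 = 184.4164
Fc = 73.95 * 184.4164 / 22.7
Fc = 13637.5928 / 22.7 = 600.775 N

600.775 N


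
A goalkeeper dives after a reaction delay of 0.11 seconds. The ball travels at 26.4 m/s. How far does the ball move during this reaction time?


d = v * t
d = 26.4 * 0.11
d = 2.904 m

2.904 m


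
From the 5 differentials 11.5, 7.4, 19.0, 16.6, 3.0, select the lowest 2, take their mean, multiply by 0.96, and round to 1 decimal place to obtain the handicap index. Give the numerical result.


All differentials: 11.5, 7.4, 19.0, 16.6, 3.0
Sorted: 3.0, 7.4, 11.5, 16.6, 19.0
Best 2: 3.0, 7.4
Average of best = 10.4 / 2 = 5.2
Raw index = 5.2 * 0.96 = 4.992
Handicap index = round(4.992, 1) = 5.0

5.0


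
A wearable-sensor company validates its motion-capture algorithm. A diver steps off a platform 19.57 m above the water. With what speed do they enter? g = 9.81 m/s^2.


v = sqrt(2 * g * h)
v = sqrt(2 * 9.81 * 19.57)
v = sqrt(383.9634) = 19.595 m/s

19.595 m/s


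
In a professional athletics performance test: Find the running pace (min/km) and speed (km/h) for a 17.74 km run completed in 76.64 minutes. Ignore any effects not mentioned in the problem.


Pace = time / distance = 76.64 min / 17.74 km = 4.3202 min/km
Speed = distance / time_in_hours = 17.74 / 1.2773 hr
Speed = 13.8883 km/h

4.3202 min/km, 13.8883 km/h


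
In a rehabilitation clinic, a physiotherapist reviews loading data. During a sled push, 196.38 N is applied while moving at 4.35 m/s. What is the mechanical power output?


P = F * v
P = 196.38 * 4.35
P = 854.253 W

854.253 W


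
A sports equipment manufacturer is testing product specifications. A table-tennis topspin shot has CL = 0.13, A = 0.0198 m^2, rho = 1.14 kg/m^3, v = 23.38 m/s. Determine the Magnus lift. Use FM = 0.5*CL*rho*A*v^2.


FM = 0.5 * CL * rho * A * v^2
FM = 0.5 * 0.13 * 1.14 * 0.0198 * 23.38^2
v^2 = 546.6244
FM = 0.5 * 0.13 * 1.14 * 0.0198 * 546.6244 = 0.802 N

0.802 N


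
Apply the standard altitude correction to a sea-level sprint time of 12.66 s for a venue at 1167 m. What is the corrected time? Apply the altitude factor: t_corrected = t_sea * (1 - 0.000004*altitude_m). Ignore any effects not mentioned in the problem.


Correction factor = 1 - 0.000004 * 1167 = 0.995332
t_corrected = t_sea * factor = 12.66 * 0.995332
t_corrected = 12.6009 s

12.6009 s


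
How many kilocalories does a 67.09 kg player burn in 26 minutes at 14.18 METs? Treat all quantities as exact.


kcal = MET * mass * time_hr
Convert time: 26 min = 0.4333 hr
kcal = 14.18 * 67.09 * 0.4333
kcal = 412.2457 kcal

412.2457 kcal


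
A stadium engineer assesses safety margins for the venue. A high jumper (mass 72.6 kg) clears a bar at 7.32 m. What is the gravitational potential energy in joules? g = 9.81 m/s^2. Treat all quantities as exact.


PE = m * g * h
PE = 72.6 * 9.81 * 7.32
PE = 712.206 * 7.32 = 5213.3479 J

5213.3479 J


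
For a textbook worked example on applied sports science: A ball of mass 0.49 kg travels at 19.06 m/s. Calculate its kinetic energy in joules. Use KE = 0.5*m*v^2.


KE = 0.5 * m * v^2
KE = 0.5 * 0.49 * 19.06^2
KE = 0.5 * 0.49 * 363.2836 = 89.0045 J

89.0045 J


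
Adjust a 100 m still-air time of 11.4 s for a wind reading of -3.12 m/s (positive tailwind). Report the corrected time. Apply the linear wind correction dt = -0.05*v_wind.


dt = -0.05 * v_wind = -0.05 * -3.12 = 0.156 s
t_corrected = t_still + dt = 11.4 + (0.156)
t_corrected = 11.556 s

11.556 s


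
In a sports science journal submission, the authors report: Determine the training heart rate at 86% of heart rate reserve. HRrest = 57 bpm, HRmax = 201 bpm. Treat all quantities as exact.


Target = HRrest + pct*(HRmax - HRrest)
Heart rate reserve = HRmax - HRrest = 201 - 57 = 144 bpm
Fraction = 86% = 0.86
Target = 57 + 0.86 * 144
Target = 57 + 123.84 = 180.84 bpm

180.84 bpm


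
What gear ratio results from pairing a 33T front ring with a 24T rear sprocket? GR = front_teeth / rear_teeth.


GR = front_teeth / rear_teeth
GR = 33 / 24
GR = 1.375

1.375


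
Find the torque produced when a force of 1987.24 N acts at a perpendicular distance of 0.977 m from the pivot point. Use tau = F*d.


tau = F * d
tau = 1987.24 * 0.977
tau = 1941.5335 N*m

1941.5335 N*m


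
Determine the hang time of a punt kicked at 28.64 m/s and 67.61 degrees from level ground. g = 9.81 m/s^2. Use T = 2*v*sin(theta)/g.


T = 2*v*sin(theta)/g
sin(theta) = sin(67.61 deg) = 0.9246
T = 2*28.64*0.9246 / 9.81
T = 52.9618 / 9.81 = 5.3988 s

5.3988 s


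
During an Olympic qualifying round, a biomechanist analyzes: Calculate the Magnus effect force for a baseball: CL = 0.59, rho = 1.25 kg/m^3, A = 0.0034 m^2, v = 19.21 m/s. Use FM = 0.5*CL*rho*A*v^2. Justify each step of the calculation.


FM = 0.5 * CL * rho * A * v^2
FM = 0.5 * 0.59 * 1.25 * 0.0034 * 19.21^2
v^2 = 369.0241
FM = 0.5 * 0.59 * 1.25 * 0.0034 * 369.0241 = 0.4627 N

0.4627 N


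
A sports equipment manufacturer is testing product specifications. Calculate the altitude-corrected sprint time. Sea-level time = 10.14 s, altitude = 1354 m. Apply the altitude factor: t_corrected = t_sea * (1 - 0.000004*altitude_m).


Correction factor = 1 - 0.000004 * 1354 = 0.994584
t_corrected = t_sea * factor = 10.14 * 0.994584
t_corrected = 10.0851 s

10.0851 s


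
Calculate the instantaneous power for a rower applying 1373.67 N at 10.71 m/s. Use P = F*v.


P = F * v
P = 1373.67 * 10.71
P = 14712.0057 W

14712.0057 W


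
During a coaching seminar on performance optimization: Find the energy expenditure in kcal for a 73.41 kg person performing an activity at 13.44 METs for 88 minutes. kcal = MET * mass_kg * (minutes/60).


kcal = MET * mass * time_hr
Convert time: 88 min = 1.4667 hr
kcal = 13.44 * 73.41 * 1.4667
kcal = 1447.0579 kcal

1447.0579 kcal


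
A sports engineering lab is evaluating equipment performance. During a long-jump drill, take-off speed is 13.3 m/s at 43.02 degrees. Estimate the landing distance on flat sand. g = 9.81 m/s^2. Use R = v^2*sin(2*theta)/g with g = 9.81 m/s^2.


R = v^2 * sin(2*theta) / g
Convert angle to radians: theta = 43.02 deg = 0.7508 rad
sin(2*theta) = sin(1.5017) = 0.9976
R = 13.3^2 * 0.9976 / 9.81
R = 176.89 * 0.9976 / 9.81 = 17.9886 m

17.9886 m


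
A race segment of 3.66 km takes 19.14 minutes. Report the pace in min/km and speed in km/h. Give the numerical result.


Pace = time / distance = 19.14 min / 3.66 km = 5.2295 min/km
Speed = distance / time_in_hours = 3.66 / 0.319 hr
Speed = 11.4734 km/h

5.2295 min/km, 11.4734 km/h


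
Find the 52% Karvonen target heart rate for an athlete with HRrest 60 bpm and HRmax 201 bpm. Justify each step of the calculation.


Target = HRrest + pct*(HRmax - HRrest)
Heart rate reserve = HRmax - HRrest = 201 - 60 = 141 bpm
Fraction = 52% = 0.52
Target = 60 + 0.52 * 141
Target = 60 + 73.32 = 133.32 bpm

133.32 bpm


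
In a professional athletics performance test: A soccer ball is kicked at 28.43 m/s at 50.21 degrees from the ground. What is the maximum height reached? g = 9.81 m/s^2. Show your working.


H = (v*sin(theta))^2 / (2*g)
vy = v*sin(theta) = 28.43 * sin(50.21 deg) = 21.8455 m/s
H = vy^2 / (2*g) = 477.2248 / (2*9.81)
H = 477.2248 / 19.62 = 24.3234 m

24.3234 m


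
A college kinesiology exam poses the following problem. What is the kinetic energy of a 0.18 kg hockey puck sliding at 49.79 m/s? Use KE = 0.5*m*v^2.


KE = 0.5 * m * v^2
KE = 0.5 * 0.18 * 49.79^2
KE = 0.5 * 0.18 * 2479.0441 = 223.114 J

223.114 J


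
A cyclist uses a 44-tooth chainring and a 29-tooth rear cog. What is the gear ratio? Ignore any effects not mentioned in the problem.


GR = front_teeth / rear_teeth
GR = 44 / 29
GR = 1.5172

1.5172


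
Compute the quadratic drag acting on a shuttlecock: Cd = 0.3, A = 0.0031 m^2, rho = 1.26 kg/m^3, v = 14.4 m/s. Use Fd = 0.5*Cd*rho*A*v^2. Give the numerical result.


Fd = 0.5 * Cd * rho * A * v^2
Fd = 0.5 * 0.3 * 1.26 * 0.0031 * 14.4^2
v^2 = 207.36
Fd = 0.5 * 0.3 * 1.26 * 0.0031 * 207.36 = 0.1215 N

0.1215 N


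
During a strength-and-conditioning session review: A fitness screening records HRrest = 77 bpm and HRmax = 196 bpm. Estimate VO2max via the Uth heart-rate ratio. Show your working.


VO2max = 15.3 * HRmax / HRrest
VO2max = 15.3 * 196 / 77
VO2max = 2998.8 / 77 = 38.9455 mL/kg/min

38.9455 mL/kg/min


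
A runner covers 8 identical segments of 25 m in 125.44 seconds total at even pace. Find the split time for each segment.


Split time = total_time / n_laps = 125.44 / 8
Split time = 15.68 s per lap

15.68 s


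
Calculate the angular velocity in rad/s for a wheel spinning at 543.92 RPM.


omega = RPM * 2 * pi / 60
omega = 543.92 * 2 * 3.14159 / 60
omega = 3417.5502 / 60 = 56.9592 rad/s

56.9592 rad/s


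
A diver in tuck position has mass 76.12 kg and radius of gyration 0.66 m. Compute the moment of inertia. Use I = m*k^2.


I = m * k^2
I = 76.12 * 0.66^2
I = 76.12 * 0.4356 = 33.1579 kg*m^2

33.1579 kg*m^2


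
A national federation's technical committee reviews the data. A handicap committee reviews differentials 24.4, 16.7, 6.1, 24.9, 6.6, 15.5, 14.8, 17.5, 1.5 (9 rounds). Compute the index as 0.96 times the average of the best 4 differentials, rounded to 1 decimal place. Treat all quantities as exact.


All differentials: 24.4, 16.7, 6.1, 24.9, 6.6, 15.5, 14.8, 17.5, 1.5
Sorted: 1.5, 6.1, 6.6, 14.8, 15.5, 16.7, 17.5, 24.4, 24.9
Best 4: 1.5, 6.1, 6.6, 14.8
Average of best = 29 / 4 = 7.25
Raw index = 7.25 * 0.96 = 6.96
Handicap index = round(6.96, 1) = 7.0

7.0


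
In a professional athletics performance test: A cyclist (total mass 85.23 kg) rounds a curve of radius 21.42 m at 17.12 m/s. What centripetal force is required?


Fc = m * v^2 / r
v^2 = 17.12^2 = 293.0944
Fc = 85.23 * 293.0944 / 21.42
Fc = 24980.4357 / 21.42 = 1166.2202 N

1166.2202 N


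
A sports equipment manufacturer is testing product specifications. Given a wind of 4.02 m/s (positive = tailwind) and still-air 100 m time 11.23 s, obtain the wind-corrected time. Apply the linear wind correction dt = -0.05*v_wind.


dt = -0.05 * v_wind = -0.05 * 4.02 = -0.201 s
t_corrected = t_still + dt = 11.23 + (-0.201)
t_corrected = 11.029 s

11.029 s


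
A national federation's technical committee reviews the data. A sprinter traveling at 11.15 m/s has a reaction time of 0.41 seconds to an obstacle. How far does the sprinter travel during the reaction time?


d = v * t
d = 11.15 * 0.41
d = 4.5715 m

4.5715 m


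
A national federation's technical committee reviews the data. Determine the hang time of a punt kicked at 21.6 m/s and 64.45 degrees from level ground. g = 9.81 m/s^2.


T = 2*v*sin(theta)/g
sin(theta) = sin(64.45 deg) = 0.9022
T = 2*21.6*0.9022 / 9.81
T = 38.9754 / 9.81 = 3.973 s

3.973 s


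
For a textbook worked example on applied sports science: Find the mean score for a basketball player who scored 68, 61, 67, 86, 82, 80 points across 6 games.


Average = sum / n
Sum = 444
Average = 444 / 6 = 74

74


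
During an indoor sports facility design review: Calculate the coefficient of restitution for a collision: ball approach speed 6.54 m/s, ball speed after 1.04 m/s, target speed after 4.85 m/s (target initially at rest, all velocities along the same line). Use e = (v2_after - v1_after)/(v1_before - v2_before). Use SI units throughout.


e = (v2_after - v1_after) / (v1_before - v2_before)
Numerator = 4.85 - 1.04 = 3.81
Denominator = 6.54 - 0 = 6.54
e = 3.81 / 6.54 = 0.5826

0.5826


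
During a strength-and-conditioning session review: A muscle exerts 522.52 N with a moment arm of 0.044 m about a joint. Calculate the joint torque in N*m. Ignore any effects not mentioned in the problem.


tau = F * d
tau = 522.52 * 0.044
tau = 22.9909 N*m

22.9909 N*m


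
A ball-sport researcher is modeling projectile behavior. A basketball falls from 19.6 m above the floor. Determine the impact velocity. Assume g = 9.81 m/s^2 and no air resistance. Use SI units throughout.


v = sqrt(2 * g * h)
v = sqrt(2 * 9.81 * 19.6)
v = sqrt(384.552) = 19.61 m/s

19.61 m/s


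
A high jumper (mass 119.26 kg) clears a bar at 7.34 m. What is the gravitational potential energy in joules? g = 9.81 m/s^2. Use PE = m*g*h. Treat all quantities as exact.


PE = m * g * h
PE = 119.26 * 9.81 * 7.34
PE = 1169.9406 * 7.34 = 8587.364 J

8587.364 J


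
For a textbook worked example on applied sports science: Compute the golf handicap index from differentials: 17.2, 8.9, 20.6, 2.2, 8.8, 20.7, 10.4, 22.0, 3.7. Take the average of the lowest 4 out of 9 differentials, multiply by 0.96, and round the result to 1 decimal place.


All differentials: 17.2, 8.9, 20.6, 2.2, 8.8, 20.7, 10.4, 22.0, 3.7
Sorted: 2.2, 3.7, 8.8, 8.9, 10.4, 17.2, 20.6, 20.7, 22.0
Best 4: 2.2, 3.7, 8.8, 8.9
Average of best = 23.6 / 4 = 5.9
Raw index = 5.9 * 0.96 = 5.664
Handicap index = round(5.664, 1) = 5.7

5.7


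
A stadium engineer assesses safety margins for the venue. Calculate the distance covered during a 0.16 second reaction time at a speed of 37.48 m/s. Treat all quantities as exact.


d = v * t
d = 37.48 * 0.16
d = 5.9968 m

5.9968 m


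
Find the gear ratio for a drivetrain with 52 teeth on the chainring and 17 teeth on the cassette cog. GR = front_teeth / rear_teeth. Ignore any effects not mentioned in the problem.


GR = front_teeth / rear_teeth
GR = 52 / 17
GR = 3.0588

3.0588


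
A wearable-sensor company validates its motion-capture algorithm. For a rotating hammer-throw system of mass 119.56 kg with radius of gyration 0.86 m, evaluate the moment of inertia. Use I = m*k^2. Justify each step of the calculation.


I = m * k^2
I = 119.56 * 0.86^2
I = 119.56 * 0.7396 = 88.4266 kg*m^2

88.4266 kg*m^2


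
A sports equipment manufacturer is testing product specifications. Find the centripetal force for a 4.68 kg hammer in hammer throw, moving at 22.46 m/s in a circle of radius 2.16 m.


Fc = m * v^2 / r
v^2 = 22.46^2 = 504.4516
Fc = 4.68 * 504.4516 / 2.16
Fc = 2360.8335 / 2.16 = 1092.9785 N

1092.9785 N


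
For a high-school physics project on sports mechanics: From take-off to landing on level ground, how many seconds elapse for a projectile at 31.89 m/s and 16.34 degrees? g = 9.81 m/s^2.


T = 2*v*sin(theta)/g
sin(theta) = sin(16.34 deg) = 0.2813
T = 2*31.89*0.2813 / 9.81
T = 17.9437 / 9.81 = 1.8291 s

1.8291 s


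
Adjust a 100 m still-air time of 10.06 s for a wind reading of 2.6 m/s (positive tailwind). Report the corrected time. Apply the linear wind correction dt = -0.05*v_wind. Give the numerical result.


dt = -0.05 * v_wind = -0.05 * 2.6 = -0.13 s
t_corrected = t_still + dt = 10.06 + (-0.13)
t_corrected = 9.93 s

9.93 s


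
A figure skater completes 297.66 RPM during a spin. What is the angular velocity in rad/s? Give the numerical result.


omega = RPM * 2 * pi / 60
omega = 297.66 * 2 * 3.14159 / 60
omega = 1870.2529 / 60 = 31.1709 rad/s

31.1709 rad/s


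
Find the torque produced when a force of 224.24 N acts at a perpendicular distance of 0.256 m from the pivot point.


tau = F * d
tau = 224.24 * 0.256
tau = 57.4054 N*m

57.4054 N*m


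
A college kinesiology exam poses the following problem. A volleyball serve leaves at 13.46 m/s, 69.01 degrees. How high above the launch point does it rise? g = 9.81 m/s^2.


H = (v*sin(theta))^2 / (2*g)
vy = v*sin(theta) = 13.46 * sin(69.01 deg) = 12.5668 m/s
H = vy^2 / (2*g) = 157.9253 / (2*9.81)
H = 157.9253 / 19.62 = 8.0492 m

8.0492 m


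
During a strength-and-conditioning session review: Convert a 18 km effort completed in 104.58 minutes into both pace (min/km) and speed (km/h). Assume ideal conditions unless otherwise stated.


Pace = time / distance = 104.58 min / 18 km = 5.81 min/km
Speed = distance / time_in_hours = 18 / 1.743 hr
Speed = 10.327 km/h

5.81 min/km, 10.327 km/h


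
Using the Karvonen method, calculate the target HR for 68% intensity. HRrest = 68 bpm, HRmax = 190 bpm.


Target = HRrest + pct*(HRmax - HRrest)
Heart rate reserve = HRmax - HRrest = 190 - 68 = 122 bpm
Fraction = 68% = 0.68
Target = 68 + 0.68 * 122
Target = 68 + 82.96 = 150.96 bpm

150.96 bpm


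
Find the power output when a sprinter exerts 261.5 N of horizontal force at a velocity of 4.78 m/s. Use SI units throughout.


P = F * v
P = 261.5 * 4.78
P = 1249.97 W

1249.97 W


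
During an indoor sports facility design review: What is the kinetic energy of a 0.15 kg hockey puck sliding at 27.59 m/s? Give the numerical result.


KE = 0.5 * m * v^2
KE = 0.5 * 0.15 * 27.59^2
KE = 0.5 * 0.15 * 761.2081 = 57.0906 J

57.0906 J


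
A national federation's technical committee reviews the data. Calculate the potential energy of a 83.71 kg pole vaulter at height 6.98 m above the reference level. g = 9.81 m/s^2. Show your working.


PE = m * g * h
PE = 83.71 * 9.81 * 6.98
PE = 821.1951 * 6.98 = 5731.9418 J

5731.9418 J


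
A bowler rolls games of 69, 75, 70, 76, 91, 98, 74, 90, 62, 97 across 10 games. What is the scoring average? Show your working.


Average = sum / n
Sum = 802
Average = 802 / 10 = 80.2

80.2


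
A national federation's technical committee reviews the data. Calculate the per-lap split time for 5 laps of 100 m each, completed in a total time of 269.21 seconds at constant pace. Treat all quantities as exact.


Split time = total_time / n_laps = 269.21 / 5
Split time = 53.842 s per lap

53.842 s


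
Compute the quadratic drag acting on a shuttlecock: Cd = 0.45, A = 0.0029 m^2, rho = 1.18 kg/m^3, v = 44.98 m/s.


Fd = 0.5 * Cd * rho * A * v^2
Fd = 0.5 * 0.45 * 1.18 * 0.0029 * 44.98^2
v^2 = 2023.2004
Fd = 0.5 * 0.45 * 1.18 * 0.0029 * 2023.2004 = 1.5578 N

1.5578 N


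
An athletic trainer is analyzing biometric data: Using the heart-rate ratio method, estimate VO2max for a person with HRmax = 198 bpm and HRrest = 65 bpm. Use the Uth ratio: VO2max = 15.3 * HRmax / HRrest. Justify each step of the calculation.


VO2max = 15.3 * HRmax / HRrest
VO2max = 15.3 * 198 / 65
VO2max = 3029.4 / 65 = 46.6062 mL/kg/min

46.6062 mL/kg/min


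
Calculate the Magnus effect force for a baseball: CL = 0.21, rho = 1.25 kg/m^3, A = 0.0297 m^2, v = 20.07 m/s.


FM = 0.5 * CL * rho * A * v^2
FM = 0.5 * 0.21 * 1.25 * 0.0297 * 20.07^2
v^2 = 402.8049
FM = 0.5 * 0.21 * 1.25 * 0.0297 * 402.8049 = 1.5702 N

1.5702 N


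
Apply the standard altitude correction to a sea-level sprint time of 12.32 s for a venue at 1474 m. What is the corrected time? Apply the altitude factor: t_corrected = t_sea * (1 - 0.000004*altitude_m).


Correction factor = 1 - 0.000004 * 1474 = 0.994104
t_corrected = t_sea * factor = 12.32 * 0.994104
t_corrected = 12.2474 s

12.2474 s


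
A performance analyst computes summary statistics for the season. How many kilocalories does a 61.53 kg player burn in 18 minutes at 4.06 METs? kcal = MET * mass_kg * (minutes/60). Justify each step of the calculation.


kcal = MET * mass * time_hr
Convert time: 18 min = 0.3 hr
kcal = 4.06 * 61.53 * 0.3
kcal = 74.9435 kcal

74.9435 kcal


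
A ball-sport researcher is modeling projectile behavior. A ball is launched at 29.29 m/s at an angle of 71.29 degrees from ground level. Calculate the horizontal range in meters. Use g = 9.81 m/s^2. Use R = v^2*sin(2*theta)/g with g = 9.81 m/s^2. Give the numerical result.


R = v^2 * sin(2*theta) / g
Convert angle to radians: theta = 71.29 deg = 1.2442 rad
sin(2*theta) = sin(2.4885) = 0.6077
R = 29.29^2 * 0.6077 / 9.81
R = 857.9041 * 0.6077 / 9.81 = 53.1405 m

53.1405 m


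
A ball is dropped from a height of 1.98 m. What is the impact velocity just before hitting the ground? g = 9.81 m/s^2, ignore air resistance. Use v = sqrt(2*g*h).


v = sqrt(2 * g * h)
v = sqrt(2 * 9.81 * 1.98)
v = sqrt(38.8476) = 6.2328 m/s

6.2328 m/s


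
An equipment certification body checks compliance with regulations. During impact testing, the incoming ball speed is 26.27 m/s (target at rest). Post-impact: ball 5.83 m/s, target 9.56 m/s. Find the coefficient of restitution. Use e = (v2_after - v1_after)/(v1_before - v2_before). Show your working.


e = (v2_after - v1_after) / (v1_before - v2_before)
Numerator = 9.56 - 5.83 = 3.73
Denominator = 26.27 - 0 = 26.27
e = 3.73 / 26.27 = 0.142

0.142


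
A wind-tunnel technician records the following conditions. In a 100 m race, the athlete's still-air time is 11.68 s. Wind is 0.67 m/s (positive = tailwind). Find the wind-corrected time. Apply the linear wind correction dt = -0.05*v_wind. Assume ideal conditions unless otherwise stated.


dt = -0.05 * v_wind = -0.05 * 0.67 = -0.0335 s
t_corrected = t_still + dt = 11.68 + (-0.0335)
t_corrected = 11.6465 s

11.6465 s


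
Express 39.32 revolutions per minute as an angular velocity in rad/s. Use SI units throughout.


omega = RPM * 2 * pi / 60
omega = 39.32 * 2 * 3.14159 / 60
omega = 247.0548 / 60 = 4.1176 rad/s

4.1176 rad/s


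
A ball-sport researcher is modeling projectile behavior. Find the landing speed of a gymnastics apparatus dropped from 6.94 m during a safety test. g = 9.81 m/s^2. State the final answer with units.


v = sqrt(2 * g * h)
v = sqrt(2 * 9.81 * 6.94)
v = sqrt(136.1628) = 11.6689 m/s

11.6689 m/s


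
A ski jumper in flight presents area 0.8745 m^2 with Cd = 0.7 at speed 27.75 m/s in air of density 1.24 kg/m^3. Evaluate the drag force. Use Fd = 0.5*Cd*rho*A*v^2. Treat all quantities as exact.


Fd = 0.5 * Cd * rho * A * v^2
Fd = 0.5 * 0.7 * 1.24 * 0.8745 * 27.75^2
v^2 = 770.0625
Fd = 0.5 * 0.7 * 1.24 * 0.8745 * 770.0625 = 292.2641 N

292.2641 N


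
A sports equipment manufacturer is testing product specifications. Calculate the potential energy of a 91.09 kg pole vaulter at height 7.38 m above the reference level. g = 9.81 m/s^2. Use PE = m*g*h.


PE = m * g * h
PE = 91.09 * 9.81 * 7.38
PE = 893.5929 * 7.38 = 6594.7156 J

6594.7156 J


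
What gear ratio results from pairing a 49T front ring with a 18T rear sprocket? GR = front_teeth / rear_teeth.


GR = front_teeth / rear_teeth
GR = 49 / 18
GR = 2.7222

2.7222


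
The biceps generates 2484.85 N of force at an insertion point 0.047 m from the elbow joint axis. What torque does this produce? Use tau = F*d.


tau = F * d
tau = 2484.85 * 0.047
tau = 116.7879 N*m

116.7879 N*m


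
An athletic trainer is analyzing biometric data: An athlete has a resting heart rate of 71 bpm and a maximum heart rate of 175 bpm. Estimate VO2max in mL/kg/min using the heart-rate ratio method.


VO2max = 15.3 * HRmax / HRrest
VO2max = 15.3 * 175 / 71
VO2max = 2677.5 / 71 = 37.7113 mL/kg/min

37.7113 mL/kg/min


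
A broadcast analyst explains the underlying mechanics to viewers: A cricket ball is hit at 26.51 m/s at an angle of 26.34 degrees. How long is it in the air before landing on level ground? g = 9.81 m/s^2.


T = 2*v*sin(theta)/g
sin(theta) = sin(26.34 deg) = 0.4437
T = 2*26.51*0.4437 / 9.81
T = 23.5248 / 9.81 = 2.398 s

2.398 s


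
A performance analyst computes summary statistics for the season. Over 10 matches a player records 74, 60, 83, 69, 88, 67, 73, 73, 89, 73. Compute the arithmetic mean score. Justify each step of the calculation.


Average = sum / n
Sum = 749
Average = 749 / 10 = 74.9

74.9


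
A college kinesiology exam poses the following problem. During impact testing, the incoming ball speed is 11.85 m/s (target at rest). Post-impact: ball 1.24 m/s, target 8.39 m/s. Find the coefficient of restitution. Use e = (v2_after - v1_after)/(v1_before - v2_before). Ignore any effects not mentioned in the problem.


e = (v2_after - v1_after) / (v1_before - v2_before)
Numerator = 8.39 - 1.24 = 7.15
Denominator = 11.85 - 0 = 11.85
e = 7.15 / 11.85 = 0.6034

0.6034


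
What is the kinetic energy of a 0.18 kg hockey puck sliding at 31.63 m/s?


KE = 0.5 * m * v^2
KE = 0.5 * 0.18 * 31.63^2
KE = 0.5 * 0.18 * 1000.4569 = 90.0411 J

90.0411 J


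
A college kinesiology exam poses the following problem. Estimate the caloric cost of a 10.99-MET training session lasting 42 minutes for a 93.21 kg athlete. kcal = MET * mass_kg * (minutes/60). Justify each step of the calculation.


kcal = MET * mass * time_hr
Convert time: 42 min = 0.7 hr
kcal = 10.99 * 93.21 * 0.7
kcal = 717.0645 kcal

717.0645 kcal


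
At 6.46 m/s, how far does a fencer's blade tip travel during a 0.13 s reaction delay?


d = v * t
d = 6.46 * 0.13
d = 0.8398 m

0.8398 m


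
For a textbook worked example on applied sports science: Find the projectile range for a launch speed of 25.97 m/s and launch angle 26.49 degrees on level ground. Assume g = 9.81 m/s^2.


R = v^2 * sin(2*theta) / g
Convert angle to radians: theta = 26.49 deg = 0.4623 rad
sin(2*theta) = sin(0.9247) = 0.7984
R = 25.97^2 * 0.7984 / 9.81
R = 674.4409 * 0.7984 / 9.81 = 54.892 m

54.892 m


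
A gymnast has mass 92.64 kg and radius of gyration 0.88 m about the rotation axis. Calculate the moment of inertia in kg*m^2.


I = m * k^2
I = 92.64 * 0.88^2
I = 92.64 * 0.7744 = 71.7404 kg*m^2

71.7404 kg*m^2


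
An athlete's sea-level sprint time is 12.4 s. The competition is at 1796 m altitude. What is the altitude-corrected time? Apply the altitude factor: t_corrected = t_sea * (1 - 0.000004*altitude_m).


Correction factor = 1 - 0.000004 * 1796 = 0.992816
t_corrected = t_sea * factor = 12.4 * 0.992816
t_corrected = 12.3109 s

12.3109 s


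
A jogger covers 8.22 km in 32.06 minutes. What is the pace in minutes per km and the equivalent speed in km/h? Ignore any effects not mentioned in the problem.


Pace = time / distance = 32.06 min / 8.22 km = 3.9002 min/km
Speed = distance / time_in_hours = 8.22 / 0.5343 hr
Speed = 15.3837 km/h

3.9002 min/km, 15.3837 km/h


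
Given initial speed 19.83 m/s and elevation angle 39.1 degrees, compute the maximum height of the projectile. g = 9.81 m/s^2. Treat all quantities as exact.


H = (v*sin(theta))^2 / (2*g)
vy = v*sin(theta) = 19.83 * sin(39.1 deg) = 12.5063 m/s
H = vy^2 / (2*g) = 156.4076 / (2*9.81)
H = 156.4076 / 19.62 = 7.9718 m

7.9718 m


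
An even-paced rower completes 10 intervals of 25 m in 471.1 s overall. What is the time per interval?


Split time = total_time / n_laps = 471.1 / 10
Split time = 47.11 s per lap

47.11 s


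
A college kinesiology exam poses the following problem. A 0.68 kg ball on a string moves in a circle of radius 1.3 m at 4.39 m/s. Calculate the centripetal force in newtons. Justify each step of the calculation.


Fc = m * v^2 / r
v^2 = 4.39^2 = 19.2721
Fc = 0.68 * 19.2721 / 1.3
Fc = 13.105 / 1.3 = 10.0808 N

10.0808 N


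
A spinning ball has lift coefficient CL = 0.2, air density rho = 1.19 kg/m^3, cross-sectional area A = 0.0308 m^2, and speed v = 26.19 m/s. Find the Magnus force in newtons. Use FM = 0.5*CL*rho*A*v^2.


FM = 0.5 * CL * rho * A * v^2
FM = 0.5 * 0.2 * 1.19 * 0.0308 * 26.19^2
v^2 = 685.9161
FM = 0.5 * 0.2 * 1.19 * 0.0308 * 685.9161 = 2.514 N

2.514 N


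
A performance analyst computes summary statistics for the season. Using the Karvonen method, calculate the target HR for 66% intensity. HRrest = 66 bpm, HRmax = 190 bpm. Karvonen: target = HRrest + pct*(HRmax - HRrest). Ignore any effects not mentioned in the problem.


Target = HRrest + pct*(HRmax - HRrest)
Heart rate reserve = HRmax - HRrest = 190 - 66 = 124 bpm
Fraction = 66% = 0.66
Target = 66 + 0.66 * 124
Target = 66 + 81.84 = 147.84 bpm

147.84 bpm


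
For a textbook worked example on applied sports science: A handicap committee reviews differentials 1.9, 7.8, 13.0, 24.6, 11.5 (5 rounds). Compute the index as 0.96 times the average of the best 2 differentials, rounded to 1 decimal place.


All differentials: 1.9, 7.8, 13.0, 24.6, 11.5
Sorted: 1.9, 7.8, 11.5, 13.0, 24.6
Best 2: 1.9, 7.8
Average of best = 9.7 / 2 = 4.85
Raw index = 4.85 * 0.96 = 4.656
Handicap index = round(4.656, 1) = 4.7

4.7


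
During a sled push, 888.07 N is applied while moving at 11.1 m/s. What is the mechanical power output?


P = F * v
P = 888.07 * 11.1
P = 9857.577 W

9857.577 W


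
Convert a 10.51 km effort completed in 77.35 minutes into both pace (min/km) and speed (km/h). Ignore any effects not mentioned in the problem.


Pace = time / distance = 77.35 min / 10.51 km = 7.3597 min/km
Speed = distance / time_in_hours = 10.51 / 1.2892 hr
Speed = 8.1526 km/h

7.3597 min/km, 8.1526 km/h


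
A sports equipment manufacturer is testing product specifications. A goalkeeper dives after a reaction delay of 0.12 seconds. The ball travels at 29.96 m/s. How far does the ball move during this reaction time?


d = v * t
d = 29.96 * 0.12
d = 3.5952 m

3.5952 m


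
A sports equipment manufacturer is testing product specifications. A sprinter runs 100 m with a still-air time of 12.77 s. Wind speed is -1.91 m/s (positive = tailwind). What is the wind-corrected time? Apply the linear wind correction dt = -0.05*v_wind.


dt = -0.05 * v_wind = -0.05 * -1.91 = 0.0955 s
t_corrected = t_still + dt = 12.77 + (0.0955)
t_corrected = 12.8655 s

12.8655 s


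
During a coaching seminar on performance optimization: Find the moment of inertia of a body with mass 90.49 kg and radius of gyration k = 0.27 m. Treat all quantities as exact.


I = m * k^2
I = 90.49 * 0.27^2
I = 90.49 * 0.0729 = 6.5967 kg*m^2

6.5967 kg*m^2


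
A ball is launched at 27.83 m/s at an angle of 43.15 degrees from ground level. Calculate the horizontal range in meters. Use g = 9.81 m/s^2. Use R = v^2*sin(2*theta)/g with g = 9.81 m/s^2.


R = v^2 * sin(2*theta) / g
Convert angle to radians: theta = 43.15 deg = 0.7531 rad
sin(2*theta) = sin(1.5062) = 0.9979
R = 27.83^2 * 0.9979 / 9.81
R = 774.5089 * 0.9979 / 9.81 = 78.7864 m

78.7864 m


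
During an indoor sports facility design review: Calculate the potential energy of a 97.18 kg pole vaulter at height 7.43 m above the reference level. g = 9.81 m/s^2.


PE = m * g * h
PE = 97.18 * 9.81 * 7.43
PE = 953.3358 * 7.43 = 7083.285 J

7083.285 J


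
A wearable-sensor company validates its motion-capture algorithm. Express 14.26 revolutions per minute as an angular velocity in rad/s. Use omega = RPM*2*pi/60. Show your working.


omega = RPM * 2 * pi / 60
omega = 14.26 * 2 * 3.14159 / 60
omega = 89.5982 / 60 = 1.4933 rad/s

1.4933 rad/s


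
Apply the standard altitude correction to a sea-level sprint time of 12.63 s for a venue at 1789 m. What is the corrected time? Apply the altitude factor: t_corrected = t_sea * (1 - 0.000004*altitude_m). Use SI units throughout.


Correction factor = 1 - 0.000004 * 1789 = 0.992844
t_corrected = t_sea * factor = 12.63 * 0.992844
t_corrected = 12.5396 s

12.5396 s


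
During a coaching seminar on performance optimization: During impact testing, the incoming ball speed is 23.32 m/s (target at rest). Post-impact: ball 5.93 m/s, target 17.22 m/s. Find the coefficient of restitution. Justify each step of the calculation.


e = (v2_after - v1_after) / (v1_before - v2_before)
Numerator = 17.22 - 5.93 = 11.29
Denominator = 23.32 - 0 = 23.32
e = 11.29 / 23.32 = 0.4841

0.4841


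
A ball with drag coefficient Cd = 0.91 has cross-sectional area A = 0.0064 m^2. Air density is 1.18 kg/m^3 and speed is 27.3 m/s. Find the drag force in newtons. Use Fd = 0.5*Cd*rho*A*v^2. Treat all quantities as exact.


Fd = 0.5 * Cd * rho * A * v^2
Fd = 0.5 * 0.91 * 1.18 * 0.0064 * 27.3^2
v^2 = 745.29
Fd = 0.5 * 0.91 * 1.18 * 0.0064 * 745.29 = 2.5609 N

2.5609 N


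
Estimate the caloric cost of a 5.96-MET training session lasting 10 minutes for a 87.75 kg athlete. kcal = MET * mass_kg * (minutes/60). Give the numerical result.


kcal = MET * mass * time_hr
Convert time: 10 min = 0.1667 hr
kcal = 5.96 * 87.75 * 0.1667
kcal = 87.165 kcal

87.165 kcal


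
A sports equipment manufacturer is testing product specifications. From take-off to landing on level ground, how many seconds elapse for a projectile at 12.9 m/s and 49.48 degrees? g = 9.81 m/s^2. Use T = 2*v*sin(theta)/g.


T = 2*v*sin(theta)/g
sin(theta) = sin(49.48 deg) = 0.7602
T = 2*12.9*0.7602 / 9.81
T = 19.6126 / 9.81 = 1.9992 s

1.9992 s


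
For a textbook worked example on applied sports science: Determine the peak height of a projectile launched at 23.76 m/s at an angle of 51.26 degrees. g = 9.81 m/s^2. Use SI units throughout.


H = (v*sin(theta))^2 / (2*g)
vy = v*sin(theta) = 23.76 * sin(51.26 deg) = 18.5327 m/s
H = vy^2 / (2*g) = 343.4591 / (2*9.81)
H = 343.4591 / 19.62 = 17.5056 m

17.5056 m


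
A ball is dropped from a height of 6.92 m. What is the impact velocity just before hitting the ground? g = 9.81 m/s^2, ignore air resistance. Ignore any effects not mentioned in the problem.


v = sqrt(2 * g * h)
v = sqrt(2 * 9.81 * 6.92)
v = sqrt(135.7704) = 11.6521 m/s

11.6521 m/s


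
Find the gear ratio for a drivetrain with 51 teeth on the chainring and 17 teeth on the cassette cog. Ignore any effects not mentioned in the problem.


GR = front_teeth / rear_teeth
GR = 51 / 17
GR = 3

3


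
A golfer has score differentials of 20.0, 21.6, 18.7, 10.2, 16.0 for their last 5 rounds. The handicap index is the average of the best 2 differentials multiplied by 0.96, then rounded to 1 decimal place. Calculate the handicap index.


All differentials: 20.0, 21.6, 18.7, 10.2, 16.0
Sorted: 10.2, 16.0, 18.7, 20.0, 21.6
Best 2: 10.2, 16.0
Average of best = 26.2 / 2 = 13.1
Raw index = 13.1 * 0.96 = 12.576
Handicap index = round(12.576, 1) = 12.6

12.6


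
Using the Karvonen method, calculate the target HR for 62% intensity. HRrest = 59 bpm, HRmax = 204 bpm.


Target = HRrest + pct*(HRmax - HRrest)
Heart rate reserve = HRmax - HRrest = 204 - 59 = 145 bpm
Fraction = 62% = 0.62
Target = 59 + 0.62 * 145
Target = 59 + 89.9 = 148.9 bpm

148.9 bpm


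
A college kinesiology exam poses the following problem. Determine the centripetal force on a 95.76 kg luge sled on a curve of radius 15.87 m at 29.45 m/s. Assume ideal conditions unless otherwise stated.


Fc = m * v^2 / r
v^2 = 29.45^2 = 867.3025
Fc = 95.76 * 867.3025 / 15.87
Fc = 83052.8874 / 15.87 = 5233.3262 N

5233.3262 N


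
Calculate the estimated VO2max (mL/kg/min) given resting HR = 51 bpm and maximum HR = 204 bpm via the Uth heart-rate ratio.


VO2max = 15.3 * HRmax / HRrest
VO2max = 15.3 * 204 / 51
VO2max = 3121.2 / 51 = 61.2 mL/kg/min

61.2 mL/kg/min


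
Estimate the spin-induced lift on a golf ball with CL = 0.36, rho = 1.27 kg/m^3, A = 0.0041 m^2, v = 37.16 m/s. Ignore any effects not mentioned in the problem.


FM = 0.5 * CL * rho * A * v^2
FM = 0.5 * 0.36 * 1.27 * 0.0041 * 37.16^2
v^2 = 1380.8656
FM = 0.5 * 0.36 * 1.27 * 0.0041 * 1380.8656 = 1.2942 N

1.2942 N


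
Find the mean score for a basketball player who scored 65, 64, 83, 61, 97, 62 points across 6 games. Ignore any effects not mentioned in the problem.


Average = sum / n
Sum = 432
Average = 432 / 6 = 72

72


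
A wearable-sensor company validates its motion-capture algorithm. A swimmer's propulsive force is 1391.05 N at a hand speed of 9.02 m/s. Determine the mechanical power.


P = F * v
P = 1391.05 * 9.02
P = 12547.271 W

12547.271 W


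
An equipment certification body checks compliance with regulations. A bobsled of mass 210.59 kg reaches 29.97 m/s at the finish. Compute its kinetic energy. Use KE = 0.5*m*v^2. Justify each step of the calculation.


KE = 0.5 * m * v^2
KE = 0.5 * 210.59 * 29.97^2
KE = 0.5 * 210.59 * 898.2009 = 94576.0638 J

94576.0638 J


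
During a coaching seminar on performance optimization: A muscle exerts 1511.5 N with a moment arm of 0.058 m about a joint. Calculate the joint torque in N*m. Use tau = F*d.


tau = F * d
tau = 1511.5 * 0.058
tau = 87.667 N*m

87.667 N*m


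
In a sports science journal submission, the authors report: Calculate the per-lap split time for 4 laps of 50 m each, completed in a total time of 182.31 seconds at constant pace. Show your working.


Split time = total_time / n_laps = 182.31 / 4
Split time = 45.5775 s per lap

45.5775 s


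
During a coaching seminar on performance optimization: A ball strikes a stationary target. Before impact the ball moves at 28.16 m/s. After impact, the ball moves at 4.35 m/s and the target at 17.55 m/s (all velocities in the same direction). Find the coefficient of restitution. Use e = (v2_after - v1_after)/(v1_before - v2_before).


e = (v2_after - v1_after) / (v1_before - v2_before)
Numerator = 17.55 - 4.35 = 13.2
Denominator = 28.16 - 0 = 28.16
e = 13.2 / 28.16 = 0.4688

0.4688


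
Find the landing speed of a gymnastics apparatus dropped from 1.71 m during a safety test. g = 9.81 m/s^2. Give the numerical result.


v = sqrt(2 * g * h)
v = sqrt(2 * 9.81 * 1.71)
v = sqrt(33.5502) = 5.7923 m/s

5.7923 m/s


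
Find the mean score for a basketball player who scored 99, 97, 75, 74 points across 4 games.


Average = sum / n
Sum = 345
Average = 345 / 4 = 86.25

86.25


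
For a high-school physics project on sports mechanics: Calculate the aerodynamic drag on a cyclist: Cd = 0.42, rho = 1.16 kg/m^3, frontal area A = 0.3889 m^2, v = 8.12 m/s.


Fd = 0.5 * Cd * rho * A * v^2
Fd = 0.5 * 0.42 * 1.16 * 0.3889 * 8.12^2
v^2 = 65.9344
Fd = 0.5 * 0.42 * 1.16 * 0.3889 * 65.9344 = 6.2464 N

6.2464 N


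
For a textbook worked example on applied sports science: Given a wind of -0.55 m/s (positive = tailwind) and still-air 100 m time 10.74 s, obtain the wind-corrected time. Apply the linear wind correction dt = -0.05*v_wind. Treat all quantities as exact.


dt = -0.05 * v_wind = -0.05 * -0.55 = 0.0275 s
t_corrected = t_still + dt = 10.74 + (0.0275)
t_corrected = 10.7675 s

10.7675 s
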